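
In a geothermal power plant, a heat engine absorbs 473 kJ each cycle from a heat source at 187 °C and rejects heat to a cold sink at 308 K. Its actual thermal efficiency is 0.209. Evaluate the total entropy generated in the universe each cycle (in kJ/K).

T_H = 187 °C → 187 + 273.15 = 460.15 K.
W = η·Q_H = 0.209 × 473 = 98.86 kJ, so Q_C = Q_H − W = 374.1 kJ.
The hot reservoir loses entropy Q_H/T_H = 473/460.15 = 1.028 kJ/K; the cold reservoir gains Q_C/T_C = 374.1/308.00 = 1.215 kJ/K.
ΔS_univ = −Q_H/T_H + Q_C/T_C = 0.187 kJ/K (> 0, since η = 0.209 < η_Carnot = 0.331).

ΔS_univ ≈ 0.187 kJ/K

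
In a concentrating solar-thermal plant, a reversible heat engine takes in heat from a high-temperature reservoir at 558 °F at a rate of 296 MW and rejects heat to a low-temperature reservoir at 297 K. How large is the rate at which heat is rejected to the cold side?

Q̇_C ≈ 155.5 MW

T_H = 558 °F → (558 − 32) × 5/9 = 292.22 °C = 565.37 K.
Carnot efficiency: η = 1 − T_C/T_H = 1 − 297.00/565.37 = 0.4747.
For a reversible cycle Q_C/Q_H = T_C/T_H, so Q_C = 296 × 297.00/565.37 = 155.5 MW.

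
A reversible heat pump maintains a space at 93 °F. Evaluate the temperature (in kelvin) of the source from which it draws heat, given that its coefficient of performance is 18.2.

T_H = 93 °F → (93 − 32) × 5/9 = 33.89 °C = 307.04 K.
COP_HP = T_H/(T_H − T_C) ⇒ T_C = T_H·(COP_HP − 1)/COP_HP = 307.04 × (18.2 − 1)/18.2 = 290.2 K.

T_C ≈ 290.2 K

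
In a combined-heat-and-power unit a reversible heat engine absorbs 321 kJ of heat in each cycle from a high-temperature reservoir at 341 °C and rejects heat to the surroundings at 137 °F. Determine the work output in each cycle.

T_H = 341 °C → 341 + 273.15 = 614.15 K.
T_C = 137 °F → (137 − 32) × 5/9 = 58.33 °C = 331.48 K.
The Carnot efficiency is η = 1 − T_C/T_H = 1 − 331.48/614.15 = 0.4603.
W = η·Q_H = 0.4603 × 321 = 147.7 kJ.

W ≈ 147.7 kJ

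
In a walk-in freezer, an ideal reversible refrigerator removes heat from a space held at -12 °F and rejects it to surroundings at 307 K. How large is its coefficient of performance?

COP_R ≈ 4.27

T_C = -12 °F → (-12 − 32) × 5/9 = -24.44 °C = 248.71 K.
The reversible coefficient of performance is COP_R = T_C/(T_H − T_C) = 248.71/(307.00 − 248.71) = 4.27.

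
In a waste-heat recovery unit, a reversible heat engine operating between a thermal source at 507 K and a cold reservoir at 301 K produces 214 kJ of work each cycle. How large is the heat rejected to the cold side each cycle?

Q_C ≈ 313 kJ

η_rev = 1 − T_C/T_H = 1 − 301.00/507.00 = 0.4063.
Since Q_C/Q_H = T_C/T_H and Q_H = W/η, Q_C = W·T_C/(T_H − T_C) = 214 × 301.00/206.00 = 313 kJ.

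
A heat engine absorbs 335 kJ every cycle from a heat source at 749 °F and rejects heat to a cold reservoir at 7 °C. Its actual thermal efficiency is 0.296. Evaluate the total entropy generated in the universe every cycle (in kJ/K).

ΔS_univ ≈ 0.343 kJ/K

T_H = 749 °F → (749 − 32) × 5/9 = 398.33 °C = 671.48 K.
T_C = 7 °C → 7 + 273.15 = 280.15 K.
W = η·Q_H = 0.296 × 335 = 99.16 kJ, so Q_C = Q_H − W = 235.8 kJ.
The hot reservoir loses entropy Q_H/T_H = 335/671.48 = 0.4989 kJ/K; the cold reservoir gains Q_C/T_C = 235.8/280.15 = 0.8418 kJ/K.
ΔS_univ = −Q_H/T_H + Q_C/T_C = 0.343 kJ/K (> 0, since η = 0.296 < η_Carnot = 0.583).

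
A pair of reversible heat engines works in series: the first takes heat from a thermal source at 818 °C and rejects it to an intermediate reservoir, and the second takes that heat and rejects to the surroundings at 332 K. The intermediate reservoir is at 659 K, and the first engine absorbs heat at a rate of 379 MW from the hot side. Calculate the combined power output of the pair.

Ẇ_total ≈ 263.7 MW

T_H = 818 °C → 818 + 273.15 = 1091.15 K.
Two reversible stages in series are equivalent to a single Carnot engine between T_H and T_C, so η_total = 1 − T_C/T_H = 1 − 332.00/1091.15 = 0.6957.
W_total = η_total · Q_H = 0.6957 × 379 = 263.7 MW.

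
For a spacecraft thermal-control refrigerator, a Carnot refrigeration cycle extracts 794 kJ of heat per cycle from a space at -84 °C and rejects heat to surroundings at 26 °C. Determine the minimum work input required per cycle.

W_in ≈ 462 kJ

T_H = 26 °C → 26 + 273.15 = 299.15 K.
T_C = -84 °C → -84 + 273.15 = 189.15 K.
COP_R = T_C/(T_H − T_C) = 189.15/110.00 = 1.7195.
W = Q_C/COP_R = 794/1.7195 = 462 kJ.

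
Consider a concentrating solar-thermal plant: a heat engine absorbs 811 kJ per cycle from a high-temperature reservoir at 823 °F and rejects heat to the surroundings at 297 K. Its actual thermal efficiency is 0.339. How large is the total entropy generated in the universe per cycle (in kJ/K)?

T_H = 823 °F → (823 − 32) × 5/9 = 439.44 °C = 712.59 K.
W = η·Q_H = 0.339 × 811 = 274.9 kJ, so Q_C = Q_H − W = 536.1 kJ.
The hot reservoir loses entropy Q_H/T_H = 811/712.59 = 1.138 kJ/K; the cold reservoir gains Q_C/T_C = 536.1/297.00 = 1.805 kJ/K.
ΔS_univ = −Q_H/T_H + Q_C/T_C = 0.667 kJ/K (> 0, since η = 0.339 < η_Carnot = 0.583).

ΔS_univ ≈ 0.667 kJ/K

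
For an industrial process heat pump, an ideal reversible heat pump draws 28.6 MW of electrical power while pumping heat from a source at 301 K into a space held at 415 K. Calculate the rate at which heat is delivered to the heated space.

Reversible heating COP: COP_HP = T_H/(T_H − T_C) = 415.00/114.00 = 3.6404.
Q_H = COP_HP · W = 3.6404 × 28.6 = 104 MW.

Q̇_H ≈ 104 MW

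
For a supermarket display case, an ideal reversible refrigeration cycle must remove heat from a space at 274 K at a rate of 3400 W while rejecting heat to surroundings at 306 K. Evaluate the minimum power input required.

Carnot COP: COP_R = T_C/(T_H − T_C) = 274.00/32.00 = 8.5625.
W = Q_C/COP_R = 3400/8.5625 = 397 W.

Ẇ_in ≈ 397 W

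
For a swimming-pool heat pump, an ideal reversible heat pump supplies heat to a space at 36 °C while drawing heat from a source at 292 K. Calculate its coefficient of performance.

T_H = 36 °C → 36 + 273.15 = 309.15 K.
Reversible heating COP: COP_HP = T_H/(T_H − T_C) = 309.15/(309.15 − 292.00) = 18.0.

COP_HP ≈ 18.0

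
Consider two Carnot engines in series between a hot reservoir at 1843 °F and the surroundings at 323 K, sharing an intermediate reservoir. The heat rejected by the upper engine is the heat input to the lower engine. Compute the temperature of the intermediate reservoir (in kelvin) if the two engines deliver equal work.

T_H = 1843 °F → (1843 − 32) × 5/9 = 1006.11 °C = 1279.26 K.
For reversible stages Q_m = Q_H·(T_m/T_H). Setting W₁ = Q_H(1 − T_m/T_H) equal to W₂ = Q_m(1 − T_C/T_m) = Q_H·(T_m − T_C)/T_H gives T_H − T_m = T_m − T_C, so T_m = (T_H + T_C)/2 = (1279.26 + 323.00)/2 = 801.1 K.

T_m ≈ 801.1 K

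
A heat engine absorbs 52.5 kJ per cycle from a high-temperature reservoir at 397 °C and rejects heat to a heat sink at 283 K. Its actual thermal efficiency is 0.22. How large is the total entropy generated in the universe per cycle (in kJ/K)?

T_H = 397 °C → 397 + 273.15 = 670.15 K.
W = η·Q_H = 0.22 × 52.5 = 11.55 kJ, so Q_C = Q_H − W = 40.95 kJ.
Reservoir entropy changes: ΔS_H = −Q_H/T_H = −52.5/670.15 = -0.07834 kJ/K and ΔS_C = +Q_C/T_C = 40.95/283.00 = 0.1447 kJ/K.
ΔS_univ = −Q_H/T_H + Q_C/T_C = 0.06636 kJ/K (> 0, since η = 0.22 < η_Carnot = 0.578).

ΔS_univ ≈ 0.06636 kJ/K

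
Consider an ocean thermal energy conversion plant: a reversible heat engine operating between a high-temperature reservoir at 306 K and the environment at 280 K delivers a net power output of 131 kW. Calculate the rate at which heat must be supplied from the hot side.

Q̇_H ≈ 1542 kW

η_rev = 1 − T_C/T_H = 1 − 280.00/306.00 = 0.0850.
Q_H = W/η = 131/0.0850 = 1542 kW.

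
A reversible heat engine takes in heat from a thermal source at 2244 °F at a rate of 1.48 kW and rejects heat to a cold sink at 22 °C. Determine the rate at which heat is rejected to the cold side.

Q̇_C ≈ 0.291 kW

T_H = 2244 °F → (2244 − 32) × 5/9 = 1228.89 °C = 1502.04 K.
T_C = 22 °C → 22 + 273.15 = 295.15 K.
Since the cycle is reversible, η = 1 − T_C/T_H = 1 − 295.15/1502.04 = 0.8035.
For a reversible cycle Q_C/Q_H = T_C/T_H, so Q_C = 1.48 × 295.15/1502.04 = 0.291 kW.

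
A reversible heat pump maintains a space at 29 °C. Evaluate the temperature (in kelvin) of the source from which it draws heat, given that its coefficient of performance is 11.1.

T_H = 29 °C → 29 + 273.15 = 302.15 K.
COP_HP = T_H/(T_H − T_C) ⇒ T_C = T_H·(COP_HP − 1)/COP_HP = 302.15 × (11.1 − 1)/11.1 = 275 K.

T_C ≈ 275 K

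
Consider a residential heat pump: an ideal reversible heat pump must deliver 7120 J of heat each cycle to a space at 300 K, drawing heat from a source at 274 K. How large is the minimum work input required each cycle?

W_in ≈ 617.1 J

The Carnot heat-pump COP is COP_HP = T_H/(T_H − T_C) = 300.00/26.00 = 11.5385.
W = Q_H/COP_HP = 7120/11.5385 = 617.1 J.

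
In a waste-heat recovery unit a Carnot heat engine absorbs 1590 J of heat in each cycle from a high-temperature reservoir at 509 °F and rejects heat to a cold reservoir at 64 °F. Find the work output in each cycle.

T_H = 509 °F → (509 − 32) × 5/9 = 265.00 °C = 538.15 K.
T_C = 64 °F → (64 − 32) × 5/9 = 17.78 °C = 290.93 K.
Since the cycle is reversible, η = 1 − T_C/T_H = 1 − 290.93/538.15 = 0.4594.
W = η·Q_H = 0.4594 × 1590 = 730.4 J.

W ≈ 730.4 J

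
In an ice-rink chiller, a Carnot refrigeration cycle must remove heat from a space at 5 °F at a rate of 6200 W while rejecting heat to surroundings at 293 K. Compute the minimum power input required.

T_C = 5 °F → (5 − 32) × 5/9 = -15.00 °C = 258.15 K.
Carnot COP: COP_R = T_C/(T_H − T_C) = 258.15/34.85 = 7.4075.
W = Q_C/COP_R = 6200/7.4075 = 837 W.

Ẇ_in ≈ 837 W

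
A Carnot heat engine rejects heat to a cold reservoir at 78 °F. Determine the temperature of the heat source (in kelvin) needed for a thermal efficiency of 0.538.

T_C = 78 °F → (78 − 32) × 5/9 = 25.56 °C = 298.71 K.
From η = 1 − T_C/T_H, solving for T_H gives T_H = T_C/(1 − η) = 298.71/(1 − 0.538) = 647 K.

T_H ≈ 647 K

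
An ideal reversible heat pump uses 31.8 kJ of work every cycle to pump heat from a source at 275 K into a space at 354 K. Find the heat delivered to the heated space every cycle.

Q_H ≈ 142.5 kJ

Reversible heating COP: COP_HP = T_H/(T_H − T_C) = 354.00/79.00 = 4.4810.
Q_H = COP_HP · W = 4.4810 × 31.8 = 142.5 kJ.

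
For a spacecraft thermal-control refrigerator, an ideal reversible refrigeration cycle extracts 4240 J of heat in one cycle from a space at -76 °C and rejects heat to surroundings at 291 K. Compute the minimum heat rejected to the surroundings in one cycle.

T_C = -76 °C → -76 + 273.15 = 197.15 K.
For a reversible cycle Q_H/Q_C = T_H/T_C, so Q_H = Q_C·T_H/T_C = 4240 × 291.00/197.15 = 6260 J.

Q_H ≈ 6260 J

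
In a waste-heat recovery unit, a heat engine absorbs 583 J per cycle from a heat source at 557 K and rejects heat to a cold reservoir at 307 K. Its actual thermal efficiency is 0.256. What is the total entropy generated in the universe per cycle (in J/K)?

ΔS_univ ≈ 0.366 J/K

W = η·Q_H = 0.256 × 583 = 149.2 J, so Q_C = Q_H − W = 433.8 J.
Entropy balance on the reservoirs: −Q_H/T_H = -1.047 J/K, +Q_C/T_C = 1.413 J/K.
ΔS_univ = −Q_H/T_H + Q_C/T_C = 0.366 J/K (> 0, since η = 0.256 < η_Carnot = 0.449).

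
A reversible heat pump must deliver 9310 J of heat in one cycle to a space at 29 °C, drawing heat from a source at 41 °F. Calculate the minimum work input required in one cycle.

T_H = 29 °C → 29 + 273.15 = 302.15 K.
T_C = 41 °F → (41 − 32) × 5/9 = 5.00 °C = 278.15 K.
Reversible heating COP: COP_HP = T_H/(T_H − T_C) = 302.15/24.00 = 12.5896.
W = Q_H/COP_HP = 9310/12.5896 = 740 J.

W_in ≈ 740 J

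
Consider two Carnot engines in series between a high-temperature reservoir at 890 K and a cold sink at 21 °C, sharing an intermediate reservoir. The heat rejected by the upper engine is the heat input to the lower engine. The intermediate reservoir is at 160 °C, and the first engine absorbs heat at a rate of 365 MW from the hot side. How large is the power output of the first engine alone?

Ẇ₁ ≈ 187 MW

T_C = 21 °C → 21 + 273.15 = 294.15 K.
T_m = 160 °C → 160 + 273.15 = 433.15 K.
First-stage efficiency η₁ = 1 − T_m/T_H = 1 − 433.15/890.00 = 0.5133.
W₁ = η₁·Q_H = 0.5133 × 365 = 187 MW.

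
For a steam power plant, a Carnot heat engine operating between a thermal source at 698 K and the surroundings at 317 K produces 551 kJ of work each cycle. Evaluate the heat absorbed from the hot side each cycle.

Carnot efficiency: η = 1 − T_C/T_H = 1 − 317.00/698.00 = 0.5458.
Q_H = W/η = 551/0.5458 = 1010 kJ.

Q_H ≈ 1010 kJ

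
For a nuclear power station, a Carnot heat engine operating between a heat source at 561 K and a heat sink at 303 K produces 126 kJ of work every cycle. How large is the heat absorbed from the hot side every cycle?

The Carnot efficiency is η = 1 − T_C/T_H = 1 − 303.00/561.00 = 0.4599.
Q_H = W/η = 126/0.4599 = 274.0 kJ.

Q_H ≈ 274.0 kJ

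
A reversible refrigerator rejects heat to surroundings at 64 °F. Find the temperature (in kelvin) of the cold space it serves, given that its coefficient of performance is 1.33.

T_C ≈ 166 K

T_H = 64 °F → (64 − 32) × 5/9 = 17.78 °C = 290.93 K.
COP_R = T_C/(T_H − T_C) ⇒ T_C = T_H·COP_R/(1 + COP_R) = 290.93 × 1.33/(1 + 1.33) = 166 K.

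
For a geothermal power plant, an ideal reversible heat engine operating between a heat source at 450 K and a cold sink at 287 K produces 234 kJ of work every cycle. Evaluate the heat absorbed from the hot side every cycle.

Q_H ≈ 646.0 kJ

The Carnot efficiency is η = 1 − T_C/T_H = 1 − 287.00/450.00 = 0.3622.
Q_H = W/η = 234/0.3622 = 646.0 kJ.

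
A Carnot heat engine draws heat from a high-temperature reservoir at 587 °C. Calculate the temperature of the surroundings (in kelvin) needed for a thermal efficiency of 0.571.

T_H = 587 °C → 587 + 273.15 = 860.15 K.
From η = 1 − T_C/T_H, T_C = T_H·(1 − η) = 860.15 × (1 − 0.571) = 369 K.

T_C ≈ 369 K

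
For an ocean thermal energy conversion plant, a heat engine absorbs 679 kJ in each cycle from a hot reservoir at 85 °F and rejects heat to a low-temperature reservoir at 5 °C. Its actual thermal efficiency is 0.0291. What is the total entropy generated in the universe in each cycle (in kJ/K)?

ΔS_univ ≈ 0.126 kJ/K

T_H = 85 °F → (85 − 32) × 5/9 = 29.44 °C = 302.59 K.
T_C = 5 °C → 5 + 273.15 = 278.15 K.
W = η·Q_H = 0.0291 × 679 = 19.76 kJ, so Q_C = Q_H − W = 659.2 kJ.
Entropy balance on the reservoirs: −Q_H/T_H = -2.244 kJ/K, +Q_C/T_C = 2.370 kJ/K.
ΔS_univ = −Q_H/T_H + Q_C/T_C = 0.126 kJ/K (> 0, since η = 0.0291 < η_Carnot = 0.081).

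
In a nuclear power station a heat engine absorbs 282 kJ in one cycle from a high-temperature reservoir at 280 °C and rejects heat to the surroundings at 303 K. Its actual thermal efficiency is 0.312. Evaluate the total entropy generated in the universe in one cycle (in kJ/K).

ΔS_univ ≈ 0.131 kJ/K

T_H = 280 °C → 280 + 273.15 = 553.15 K.
W = η·Q_H = 0.312 × 282 = 87.98 kJ, so Q_C = Q_H − W = 194.0 kJ.
Entropy balance on the reservoirs: −Q_H/T_H = -0.5098 kJ/K, +Q_C/T_C = 0.6403 kJ/K.
ΔS_univ = −Q_H/T_H + Q_C/T_C = 0.131 kJ/K (> 0, since η = 0.312 < η_Carnot = 0.452).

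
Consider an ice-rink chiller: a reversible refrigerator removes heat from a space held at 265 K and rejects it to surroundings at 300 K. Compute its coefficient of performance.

COP_R ≈ 7.57

Carnot COP: COP_R = T_C/(T_H − T_C) = 265.00/(300.00 − 265.00) = 7.57.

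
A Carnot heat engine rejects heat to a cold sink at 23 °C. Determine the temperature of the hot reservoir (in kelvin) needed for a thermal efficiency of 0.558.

T_C = 23 °C → 23 + 273.15 = 296.15 K.
From η = 1 − T_C/T_H, solving for T_H gives T_H = T_C/(1 − η) = 296.15/(1 − 0.558) = 670 K.

T_H ≈ 670 K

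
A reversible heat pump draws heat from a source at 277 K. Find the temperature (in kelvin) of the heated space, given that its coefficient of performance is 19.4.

T_H ≈ 292 K

COP_HP = T_H/(T_H − T_C) ⇒ T_H = T_C·COP_HP/(COP_HP − 1) = 277.00 × 19.4/(19.4 − 1) = 292 K.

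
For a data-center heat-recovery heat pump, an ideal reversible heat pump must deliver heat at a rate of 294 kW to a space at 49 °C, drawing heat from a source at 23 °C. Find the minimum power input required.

T_H = 49 °C → 49 + 273.15 = 322.15 K.
T_C = 23 °C → 23 + 273.15 = 296.15 K.
For a reversible heat pump, COP_HP = T_H/(T_H − T_C) = 322.15/26.00 = 12.3904.
W = Q_H/COP_HP = 294/12.3904 = 23.7 kW.

Ẇ_in ≈ 23.7 kW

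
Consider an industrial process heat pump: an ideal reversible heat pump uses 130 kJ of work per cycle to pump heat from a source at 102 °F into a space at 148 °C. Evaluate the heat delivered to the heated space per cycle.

Q_H ≈ 502 kJ

T_H = 148 °C → 148 + 273.15 = 421.15 K.
T_C = 102 °F → (102 − 32) × 5/9 = 38.89 °C = 312.04 K.
The Carnot heat-pump COP is COP_HP = T_H/(T_H − T_C) = 421.15/109.11 = 3.8598.
Q_H = COP_HP · W = 3.8598 × 130 = 502 kJ.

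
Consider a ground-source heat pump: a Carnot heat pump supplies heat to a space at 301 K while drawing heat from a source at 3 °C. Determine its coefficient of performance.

COP_HP ≈ 12.11

T_C = 3 °C → 3 + 273.15 = 276.15 K.
For a reversible heat pump, COP_HP = T_H/(T_H − T_C) = 301.00/(301.00 − 276.15) = 12.11.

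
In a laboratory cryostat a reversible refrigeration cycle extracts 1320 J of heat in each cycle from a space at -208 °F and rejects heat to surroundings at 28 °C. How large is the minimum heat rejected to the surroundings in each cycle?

Q_H ≈ 2840 J

T_H = 28 °C → 28 + 273.15 = 301.15 K.
T_C = -208 °F → (-208 − 32) × 5/9 = -133.33 °C = 139.82 K.
For a reversible cycle Q_H/Q_C = T_H/T_C, so Q_H = Q_C·T_H/T_C = 1320 × 301.15/139.82 = 2840 J.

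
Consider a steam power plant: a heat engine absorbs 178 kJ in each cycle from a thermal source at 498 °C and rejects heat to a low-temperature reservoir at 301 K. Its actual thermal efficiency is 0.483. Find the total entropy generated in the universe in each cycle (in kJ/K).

ΔS_univ ≈ 0.07491 kJ/K

T_H = 498 °C → 498 + 273.15 = 771.15 K.
W = η·Q_H = 0.483 × 178 = 85.97 kJ, so Q_C = Q_H − W = 92.03 kJ.
Entropy balance on the reservoirs: −Q_H/T_H = -0.2308 kJ/K, +Q_C/T_C = 0.3057 kJ/K.
ΔS_univ = −Q_H/T_H + Q_C/T_C = 0.07491 kJ/K (> 0, since η = 0.483 < η_Carnot = 0.610).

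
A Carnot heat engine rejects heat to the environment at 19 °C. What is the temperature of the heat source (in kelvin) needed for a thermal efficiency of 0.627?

T_C = 19 °C → 19 + 273.15 = 292.15 K.
From η = 1 − T_C/T_H, solving for T_H gives T_H = T_C/(1 − η) = 292.15/(1 − 0.627) = 783 K.

T_H ≈ 783 K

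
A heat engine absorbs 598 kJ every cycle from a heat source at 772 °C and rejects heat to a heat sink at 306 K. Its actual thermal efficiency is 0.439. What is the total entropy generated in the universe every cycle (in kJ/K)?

ΔS_univ ≈ 0.524 kJ/K

T_H = 772 °C → 772 + 273.15 = 1045.15 K.
W = η·Q_H = 0.439 × 598 = 262.5 kJ, so Q_C = Q_H − W = 335.5 kJ.
The hot reservoir loses entropy Q_H/T_H = 598/1045.15 = 0.5722 kJ/K; the cold reservoir gains Q_C/T_C = 335.5/306.00 = 1.096 kJ/K.
ΔS_univ = −Q_H/T_H + Q_C/T_C = 0.524 kJ/K (> 0, since η = 0.439 < η_Carnot = 0.707).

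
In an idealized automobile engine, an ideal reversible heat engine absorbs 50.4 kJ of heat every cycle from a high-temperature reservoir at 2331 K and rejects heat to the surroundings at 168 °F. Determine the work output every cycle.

W ≈ 42.86 kJ

T_C = 168 °F → (168 − 32) × 5/9 = 75.56 °C = 348.71 K.
η_rev = 1 − T_C/T_H = 1 − 348.71/2331.00 = 0.8504.
W = η·Q_H = 0.8504 × 50.4 = 42.86 kJ.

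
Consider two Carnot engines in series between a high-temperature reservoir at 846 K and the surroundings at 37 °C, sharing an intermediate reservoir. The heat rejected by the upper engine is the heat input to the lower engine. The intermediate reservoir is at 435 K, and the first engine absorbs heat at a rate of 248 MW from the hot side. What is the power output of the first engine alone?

T_C = 37 °C → 37 + 273.15 = 310.15 K.
First-stage efficiency η₁ = 1 − T_m/T_H = 1 − 435.00/846.00 = 0.4858.
W₁ = η₁·Q_H = 0.4858 × 248 = 120 MW.

Ẇ₁ ≈ 120 MW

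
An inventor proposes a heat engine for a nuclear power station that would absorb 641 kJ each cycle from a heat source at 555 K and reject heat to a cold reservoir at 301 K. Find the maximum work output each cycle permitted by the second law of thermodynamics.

The second-law ceiling is the Carnot efficiency, η_max = 1 − T_C/T_H = 1 − 301.00/555.00 = 0.4577.
W_max = η_max · Q_H = 0.4577 × 641 = 293.4 kJ.

W_max ≈ 293.4 kJ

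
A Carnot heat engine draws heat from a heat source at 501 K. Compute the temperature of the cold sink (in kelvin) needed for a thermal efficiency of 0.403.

From η = 1 − T_C/T_H, T_C = T_H·(1 − η) = 501.00 × (1 − 0.403) = 299 K.

T_C ≈ 299 K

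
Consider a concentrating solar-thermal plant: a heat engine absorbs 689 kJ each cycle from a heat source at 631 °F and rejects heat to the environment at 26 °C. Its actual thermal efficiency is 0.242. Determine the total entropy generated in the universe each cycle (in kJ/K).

ΔS_univ ≈ 0.609 kJ/K

T_H = 631 °F → (631 − 32) × 5/9 = 332.78 °C = 605.93 K.
T_C = 26 °C → 26 + 273.15 = 299.15 K.
W = η·Q_H = 0.242 × 689 = 166.7 kJ, so Q_C = Q_H − W = 522.3 kJ.
Entropy balance on the reservoirs: −Q_H/T_H = -1.137 kJ/K, +Q_C/T_C = 1.746 kJ/K.
ΔS_univ = −Q_H/T_H + Q_C/T_C = 0.609 kJ/K (> 0, since η = 0.242 < η_Carnot = 0.506).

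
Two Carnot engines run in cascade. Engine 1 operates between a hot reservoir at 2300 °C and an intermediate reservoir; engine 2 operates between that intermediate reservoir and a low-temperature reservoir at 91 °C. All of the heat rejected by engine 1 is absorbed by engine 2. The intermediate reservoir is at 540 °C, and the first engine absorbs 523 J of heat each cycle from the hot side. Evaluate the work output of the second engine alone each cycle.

W₂ ≈ 91.3 J

T_H = 2300 °C → 2300 + 273.15 = 2573.15 K.
T_C = 91 °C → 91 + 273.15 = 364.15 K.
T_m = 540 °C → 540 + 273.15 = 813.15 K.
Heat entering the second stage: Q_m = Q_H·(T_m/T_H) = 523 × 813.15/2573.15 = 165 J.
Second-stage efficiency η₂ = 1 − T_C/T_m = 1 − 364.15/813.15 = 0.5522, so W₂ = η₂·Q_m = 91.3 J.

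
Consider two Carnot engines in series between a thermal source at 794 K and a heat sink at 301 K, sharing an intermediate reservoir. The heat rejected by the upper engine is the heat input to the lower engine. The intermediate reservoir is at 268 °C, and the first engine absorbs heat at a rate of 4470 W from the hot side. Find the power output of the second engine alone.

T_m = 268 °C → 268 + 273.15 = 541.15 K.
Heat entering the second stage: Q_m = Q_H·(T_m/T_H) = 4470 × 541.15/794.00 = 3050 W.
Second-stage efficiency η₂ = 1 − T_C/T_m = 1 − 301.00/541.15 = 0.4438, so W₂ = η₂·Q_m = 1350 W.

Ẇ₂ ≈ 1350 W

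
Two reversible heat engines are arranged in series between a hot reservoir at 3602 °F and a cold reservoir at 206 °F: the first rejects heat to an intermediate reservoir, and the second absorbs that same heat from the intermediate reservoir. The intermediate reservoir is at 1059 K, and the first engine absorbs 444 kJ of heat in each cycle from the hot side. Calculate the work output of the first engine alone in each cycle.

W₁ ≈ 236 kJ

T_H = 3602 °F → (3602 − 32) × 5/9 = 1983.33 °C = 2256.48 K.
T_C = 206 °F → (206 − 32) × 5/9 = 96.67 °C = 369.82 K.
First-stage efficiency η₁ = 1 − T_m/T_H = 1 − 1059.00/2256.48 = 0.5307.
W₁ = η₁·Q_H = 0.5307 × 444 = 236 kJ.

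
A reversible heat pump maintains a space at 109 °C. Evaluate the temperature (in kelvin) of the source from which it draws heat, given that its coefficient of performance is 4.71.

T_C ≈ 301 K

T_H = 109 °C → 109 + 273.15 = 382.15 K.
COP_HP = T_H/(T_H − T_C) ⇒ T_C = T_H·(COP_HP − 1)/COP_HP = 382.15 × (4.71 − 1)/4.71 = 301 K.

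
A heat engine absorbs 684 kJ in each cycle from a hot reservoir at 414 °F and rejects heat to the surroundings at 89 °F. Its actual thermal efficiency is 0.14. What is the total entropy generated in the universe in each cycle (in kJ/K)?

T_H = 414 °F → (414 − 32) × 5/9 = 212.22 °C = 485.37 K.
T_C = 89 °F → (89 − 32) × 5/9 = 31.67 °C = 304.82 K.
W = η·Q_H = 0.14 × 684 = 95.76 kJ, so Q_C = Q_H − W = 588.2 kJ.
Reservoir entropy changes: ΔS_H = −Q_H/T_H = −684/485.37 = -1.409 kJ/K and ΔS_C = +Q_C/T_C = 588.2/304.82 = 1.930 kJ/K.
ΔS_univ = −Q_H/T_H + Q_C/T_C = 0.521 kJ/K (> 0, since η = 0.14 < η_Carnot = 0.372).

ΔS_univ ≈ 0.521 kJ/K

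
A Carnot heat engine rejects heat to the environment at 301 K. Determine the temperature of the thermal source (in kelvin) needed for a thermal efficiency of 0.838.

T_H ≈ 1858 K

From η = 1 − T_C/T_H, solving for T_H gives T_H = T_C/(1 − η) = 301.00/(1 − 0.838) = 1858 K.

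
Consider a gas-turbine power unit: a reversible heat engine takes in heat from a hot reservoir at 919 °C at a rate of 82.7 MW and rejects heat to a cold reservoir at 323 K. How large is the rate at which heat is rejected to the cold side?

T_H = 919 °C → 919 + 273.15 = 1192.15 K.
Since the cycle is reversible, η = 1 − T_C/T_H = 1 − 323.00/1192.15 = 0.7291.
For a reversible cycle Q_C/Q_H = T_C/T_H, so Q_C = 82.7 × 323.00/1192.15 = 22.4 MW.

Q̇_C ≈ 22.4 MW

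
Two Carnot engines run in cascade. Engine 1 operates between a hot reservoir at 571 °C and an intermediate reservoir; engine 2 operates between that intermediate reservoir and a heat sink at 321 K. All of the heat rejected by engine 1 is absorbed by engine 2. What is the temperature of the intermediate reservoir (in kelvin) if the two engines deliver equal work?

T_m ≈ 583 K

T_H = 571 °C → 571 + 273.15 = 844.15 K.
For reversible stages Q_m = Q_H·(T_m/T_H). Setting W₁ = Q_H(1 − T_m/T_H) equal to W₂ = Q_m(1 − T_C/T_m) = Q_H·(T_m − T_C)/T_H gives T_H − T_m = T_m − T_C, so T_m = (T_H + T_C)/2 = (844.15 + 321.00)/2 = 583 K.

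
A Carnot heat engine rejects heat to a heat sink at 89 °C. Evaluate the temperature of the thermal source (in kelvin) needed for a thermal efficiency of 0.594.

T_C = 89 °C → 89 + 273.15 = 362.15 K.
From η = 1 − T_C/T_H, solving for T_H gives T_H = T_C/(1 − η) = 362.15/(1 − 0.594) = 892.0 K.

T_H ≈ 892.0 K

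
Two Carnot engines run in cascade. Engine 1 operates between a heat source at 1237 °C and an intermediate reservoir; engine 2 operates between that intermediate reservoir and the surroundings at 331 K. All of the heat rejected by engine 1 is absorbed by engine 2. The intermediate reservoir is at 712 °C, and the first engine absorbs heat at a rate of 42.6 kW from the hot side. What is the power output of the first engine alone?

Ẇ₁ ≈ 14.8 kW

T_H = 1237 °C → 1237 + 273.15 = 1510.15 K.
T_m = 712 °C → 712 + 273.15 = 985.15 K.
First-stage efficiency η₁ = 1 − T_m/T_H = 1 − 985.15/1510.15 = 0.3476.
W₁ = η₁·Q_H = 0.3476 × 42.6 = 14.8 kW.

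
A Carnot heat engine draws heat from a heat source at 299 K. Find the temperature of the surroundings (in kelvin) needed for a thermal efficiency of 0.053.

From η = 1 − T_C/T_H, T_C = T_H·(1 − η) = 299.00 × (1 − 0.053) = 283 K.

T_C ≈ 283 K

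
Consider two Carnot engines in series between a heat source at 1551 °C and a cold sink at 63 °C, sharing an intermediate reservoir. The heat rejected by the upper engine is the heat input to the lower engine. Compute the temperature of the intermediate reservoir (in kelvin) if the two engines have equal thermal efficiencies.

T_H = 1551 °C → 1551 + 273.15 = 1824.15 K.
T_C = 63 °C → 63 + 273.15 = 336.15 K.
Equal efficiencies require 1 − T_m/T_H = 1 − T_C/T_m, i.e. T_m/T_H = T_C/T_m, so T_m = √(T_H·T_C) = √(1824.15 × 336.15) = 783 K.

T_m ≈ 783 K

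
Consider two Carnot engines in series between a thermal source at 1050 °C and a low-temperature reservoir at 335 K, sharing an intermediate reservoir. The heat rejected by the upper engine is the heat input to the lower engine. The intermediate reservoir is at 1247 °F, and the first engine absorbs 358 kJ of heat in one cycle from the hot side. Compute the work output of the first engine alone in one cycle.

W₁ ≈ 101 kJ

T_H = 1050 °C → 1050 + 273.15 = 1323.15 K.
T_m = 1247 °F → (1247 − 32) × 5/9 = 675.00 °C = 948.15 K.
First-stage efficiency η₁ = 1 − T_m/T_H = 1 − 948.15/1323.15 = 0.2834.
W₁ = η₁·Q_H = 0.2834 × 358 = 101 kJ.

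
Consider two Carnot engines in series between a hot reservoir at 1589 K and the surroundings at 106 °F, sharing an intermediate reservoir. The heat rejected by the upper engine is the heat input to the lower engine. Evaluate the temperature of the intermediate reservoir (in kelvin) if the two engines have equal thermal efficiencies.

T_m ≈ 707 K

T_C = 106 °F → (106 − 32) × 5/9 = 41.11 °C = 314.26 K.
Equal efficiencies require 1 − T_m/T_H = 1 − T_C/T_m, i.e. T_m/T_H = T_C/T_m, so T_m = √(T_H·T_C) = √(1589.00 × 314.26) = 707 K.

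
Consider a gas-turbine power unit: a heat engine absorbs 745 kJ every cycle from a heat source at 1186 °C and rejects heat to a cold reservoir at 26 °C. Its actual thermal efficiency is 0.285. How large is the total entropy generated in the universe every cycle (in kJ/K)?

T_H = 1186 °C → 1186 + 273.15 = 1459.15 K.
T_C = 26 °C → 26 + 273.15 = 299.15 K.
W = η·Q_H = 0.285 × 745 = 212.3 kJ, so Q_C = Q_H − W = 532.7 kJ.
The hot reservoir loses entropy Q_H/T_H = 745/1459.15 = 0.5106 kJ/K; the cold reservoir gains Q_C/T_C = 532.7/299.15 = 1.781 kJ/K.
ΔS_univ = −Q_H/T_H + Q_C/T_C = 1.27 kJ/K (> 0, since η = 0.285 < η_Carnot = 0.795).

ΔS_univ ≈ 1.27 kJ/K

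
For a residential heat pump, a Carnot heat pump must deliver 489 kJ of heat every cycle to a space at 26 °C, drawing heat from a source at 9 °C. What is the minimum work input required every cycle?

W_in ≈ 27.79 kJ

T_H = 26 °C → 26 + 273.15 = 299.15 K.
T_C = 9 °C → 9 + 273.15 = 282.15 K.
Reversible heating COP: COP_HP = T_H/(T_H − T_C) = 299.15/17.00 = 17.5971.
W = Q_H/COP_HP = 489/17.5971 = 27.79 kJ.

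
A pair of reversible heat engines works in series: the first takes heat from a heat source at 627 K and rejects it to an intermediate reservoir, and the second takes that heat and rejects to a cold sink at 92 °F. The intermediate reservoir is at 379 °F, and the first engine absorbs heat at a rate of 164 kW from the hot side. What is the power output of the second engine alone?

Ẇ₂ ≈ 41.70 kW

T_C = 92 °F → (92 − 32) × 5/9 = 33.33 °C = 306.48 K.
T_m = 379 °F → (379 − 32) × 5/9 = 192.78 °C = 465.93 K.
Heat entering the second stage: Q_m = Q_H·(T_m/T_H) = 164 × 465.93/627.00 = 121.9 kW.
Second-stage efficiency η₂ = 1 − T_C/T_m = 1 − 306.48/465.93 = 0.3422, so W₂ = η₂·Q_m = 41.70 kW.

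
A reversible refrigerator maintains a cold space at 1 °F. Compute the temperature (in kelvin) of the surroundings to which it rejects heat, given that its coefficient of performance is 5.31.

T_C = 1 °F → (1 − 32) × 5/9 = -17.22 °C = 255.93 K.
COP_R = T_C/(T_H − T_C) ⇒ T_H = T_C·(1 + 1/COP_R) = 255.93 × (1 + 1/5.31) = 304 K.

T_H ≈ 304 K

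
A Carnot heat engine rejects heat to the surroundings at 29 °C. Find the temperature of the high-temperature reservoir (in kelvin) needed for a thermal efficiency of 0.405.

T_C = 29 °C → 29 + 273.15 = 302.15 K.
From η = 1 − T_C/T_H, solving for T_H gives T_H = T_C/(1 − η) = 302.15/(1 − 0.405) = 507.8 K.

T_H ≈ 507.8 K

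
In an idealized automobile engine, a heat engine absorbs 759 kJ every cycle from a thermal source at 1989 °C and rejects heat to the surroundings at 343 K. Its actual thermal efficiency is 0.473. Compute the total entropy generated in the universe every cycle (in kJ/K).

ΔS_univ ≈ 0.831 kJ/K

T_H = 1989 °C → 1989 + 273.15 = 2262.15 K.
W = η·Q_H = 0.473 × 759 = 359.0 kJ, so Q_C = Q_H − W = 400.0 kJ.
Reservoir entropy changes: ΔS_H = −Q_H/T_H = −759/2262.15 = -0.3355 kJ/K and ΔS_C = +Q_C/T_C = 400.0/343.00 = 1.166 kJ/K.
ΔS_univ = −Q_H/T_H + Q_C/T_C = 0.831 kJ/K (> 0, since η = 0.473 < η_Carnot = 0.848).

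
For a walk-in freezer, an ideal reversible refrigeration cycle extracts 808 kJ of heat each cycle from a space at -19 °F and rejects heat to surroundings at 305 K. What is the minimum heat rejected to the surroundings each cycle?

Q_H ≈ 1010 kJ

T_C = -19 °F → (-19 − 32) × 5/9 = -28.33 °C = 244.82 K.
For a reversible cycle Q_H/Q_C = T_H/T_C, so Q_H = Q_C·T_H/T_C = 808 × 305.00/244.82 = 1010 kJ.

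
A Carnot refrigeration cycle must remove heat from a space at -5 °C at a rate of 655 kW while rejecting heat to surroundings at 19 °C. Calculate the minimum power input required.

Ẇ_in ≈ 58.6 kW

T_H = 19 °C → 19 + 273.15 = 292.15 K.
T_C = -5 °C → -5 + 273.15 = 268.15 K.
COP_R = T_C/(T_H − T_C) = 268.15/24.00 = 11.1729.
W = Q_C/COP_R = 655/11.1729 = 58.6 kW.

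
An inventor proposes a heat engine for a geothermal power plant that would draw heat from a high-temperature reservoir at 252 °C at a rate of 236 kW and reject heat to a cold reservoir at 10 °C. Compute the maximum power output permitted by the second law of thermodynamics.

T_H = 252 °C → 252 + 273.15 = 525.15 K.
T_C = 10 °C → 10 + 273.15 = 283.15 K.
The second-law ceiling is the Carnot efficiency, η_max = 1 − T_C/T_H = 1 − 283.15/525.15 = 0.4608.
W_max = η_max · Q_H = 0.4608 × 236 = 109 kW.

Ẇ_max ≈ 109 kW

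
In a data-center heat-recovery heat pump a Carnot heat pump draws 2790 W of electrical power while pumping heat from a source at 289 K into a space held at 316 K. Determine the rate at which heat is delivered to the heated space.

Q̇_H ≈ 32700 W

The Carnot heat-pump COP is COP_HP = T_H/(T_H − T_C) = 316.00/27.00 = 11.7037.
Q_H = COP_HP · W = 11.7037 × 2790 = 32700 W.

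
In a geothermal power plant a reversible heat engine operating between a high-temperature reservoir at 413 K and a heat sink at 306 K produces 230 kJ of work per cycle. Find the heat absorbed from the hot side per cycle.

Q_H ≈ 887.8 kJ

Since the cycle is reversible, η = 1 − T_C/T_H = 1 − 306.00/413.00 = 0.2591.
Q_H = W/η = 230/0.2591 = 887.8 kJ.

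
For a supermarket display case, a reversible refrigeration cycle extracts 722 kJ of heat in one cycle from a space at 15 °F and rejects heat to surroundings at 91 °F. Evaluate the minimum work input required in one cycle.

W_in ≈ 115.6 kJ

T_H = 91 °F → (91 − 32) × 5/9 = 32.78 °C = 305.93 K.
T_C = 15 °F → (15 − 32) × 5/9 = -9.44 °C = 263.71 K.
For a reversible refrigerator, COP_R = T_C/(T_H − T_C) = 263.71/42.22 = 6.2457.
W = Q_C/COP_R = 722/6.2457 = 115.6 kJ.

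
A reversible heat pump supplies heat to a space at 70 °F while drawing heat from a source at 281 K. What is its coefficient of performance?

COP_HP ≈ 22.19

T_H = 70 °F → (70 − 32) × 5/9 = 21.11 °C = 294.26 K.
COP_HP = T_H/(T_H − T_C) = 294.26/(294.26 − 281.00) = 22.19.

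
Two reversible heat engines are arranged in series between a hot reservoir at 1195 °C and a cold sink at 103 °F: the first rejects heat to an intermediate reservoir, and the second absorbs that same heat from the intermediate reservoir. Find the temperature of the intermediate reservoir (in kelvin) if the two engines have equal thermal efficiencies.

T_H = 1195 °C → 1195 + 273.15 = 1468.15 K.
T_C = 103 °F → (103 − 32) × 5/9 = 39.44 °C = 312.59 K.
Equal efficiencies require 1 − T_m/T_H = 1 − T_C/T_m, i.e. T_m/T_H = T_C/T_m, so T_m = √(T_H·T_C) = √(1468.15 × 312.59) = 677 K.

T_m ≈ 677 K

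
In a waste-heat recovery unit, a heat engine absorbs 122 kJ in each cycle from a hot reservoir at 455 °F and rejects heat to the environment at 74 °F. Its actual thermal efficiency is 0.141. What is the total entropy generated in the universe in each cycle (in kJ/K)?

T_H = 455 °F → (455 − 32) × 5/9 = 235.00 °C = 508.15 K.
T_C = 74 °F → (74 − 32) × 5/9 = 23.33 °C = 296.48 K.
W = η·Q_H = 0.141 × 122 = 17.20 kJ, so Q_C = Q_H − W = 104.8 kJ.
The hot reservoir loses entropy Q_H/T_H = 122/508.15 = 0.2401 kJ/K; the cold reservoir gains Q_C/T_C = 104.8/296.48 = 0.3535 kJ/K.
ΔS_univ = −Q_H/T_H + Q_C/T_C = 0.113 kJ/K (> 0, since η = 0.141 < η_Carnot = 0.417).

ΔS_univ ≈ 0.113 kJ/K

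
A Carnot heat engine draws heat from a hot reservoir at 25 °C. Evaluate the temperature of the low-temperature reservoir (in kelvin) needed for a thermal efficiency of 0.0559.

T_C ≈ 281.5 K

T_H = 25 °C → 25 + 273.15 = 298.15 K.
From η = 1 − T_C/T_H, T_C = T_H·(1 − η) = 298.15 × (1 − 0.0559) = 281.5 K.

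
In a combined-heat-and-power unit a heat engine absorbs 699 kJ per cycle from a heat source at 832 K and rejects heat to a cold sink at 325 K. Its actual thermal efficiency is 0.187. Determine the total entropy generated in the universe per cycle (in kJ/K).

W = η·Q_H = 0.187 × 699 = 130.7 kJ, so Q_C = Q_H − W = 568.3 kJ.
Entropy balance on the reservoirs: −Q_H/T_H = -0.8401 kJ/K, +Q_C/T_C = 1.749 kJ/K.
ΔS_univ = −Q_H/T_H + Q_C/T_C = 0.908 kJ/K (> 0, since η = 0.187 < η_Carnot = 0.609).

ΔS_univ ≈ 0.908 kJ/K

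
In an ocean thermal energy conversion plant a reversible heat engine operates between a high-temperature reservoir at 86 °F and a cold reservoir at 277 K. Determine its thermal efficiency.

T_H = 86 °F → (86 − 32) × 5/9 = 30.00 °C = 303.15 K.
Carnot efficiency: η = 1 − T_C/T_H = 1 − 277.00/303.15 = 0.08626.

η ≈ 0.08626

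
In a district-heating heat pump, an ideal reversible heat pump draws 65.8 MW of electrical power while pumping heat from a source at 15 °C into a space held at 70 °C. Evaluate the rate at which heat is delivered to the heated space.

T_H = 70 °C → 70 + 273.15 = 343.15 K.
T_C = 15 °C → 15 + 273.15 = 288.15 K.
COP_HP = T_H/(T_H − T_C) = 343.15/55.00 = 6.2391.
Q_H = COP_HP · W = 6.2391 × 65.8 = 411 MW.

Q̇_H ≈ 411 MW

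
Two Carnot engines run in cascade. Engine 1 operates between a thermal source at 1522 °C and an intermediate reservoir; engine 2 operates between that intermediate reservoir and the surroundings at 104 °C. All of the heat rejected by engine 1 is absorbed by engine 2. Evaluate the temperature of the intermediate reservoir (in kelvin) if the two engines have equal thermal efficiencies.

T_m ≈ 823 K

T_H = 1522 °C → 1522 + 273.15 = 1795.15 K.
T_C = 104 °C → 104 + 273.15 = 377.15 K.
Equal efficiencies require 1 − T_m/T_H = 1 − T_C/T_m, i.e. T_m/T_H = T_C/T_m, so T_m = √(T_H·T_C) = √(1795.15 × 377.15) = 823 K.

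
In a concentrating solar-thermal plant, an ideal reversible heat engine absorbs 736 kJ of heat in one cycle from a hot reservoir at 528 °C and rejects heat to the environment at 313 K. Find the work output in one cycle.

T_H = 528 °C → 528 + 273.15 = 801.15 K.
The Carnot efficiency is η = 1 − T_C/T_H = 1 − 313.00/801.15 = 0.6093.
W = η·Q_H = 0.6093 × 736 = 448 kJ.

W ≈ 448 kJ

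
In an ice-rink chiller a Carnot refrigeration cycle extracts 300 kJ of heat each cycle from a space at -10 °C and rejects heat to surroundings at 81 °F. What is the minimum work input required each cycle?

T_H = 81 °F → (81 − 32) × 5/9 = 27.22 °C = 300.37 K.
T_C = -10 °C → -10 + 273.15 = 263.15 K.
COP_R = T_C/(T_H − T_C) = 263.15/37.22 = 7.0697.
W = Q_C/COP_R = 300/7.0697 = 42.4 kJ.

W_in ≈ 42.4 kJ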